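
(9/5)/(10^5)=0.00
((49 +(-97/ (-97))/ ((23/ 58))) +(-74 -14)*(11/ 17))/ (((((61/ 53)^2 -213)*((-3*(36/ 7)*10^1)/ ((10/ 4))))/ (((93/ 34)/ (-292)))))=1291642807/ 332370906250752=0.00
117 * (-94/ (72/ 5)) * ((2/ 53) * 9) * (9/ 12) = -82485/ 424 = -194.54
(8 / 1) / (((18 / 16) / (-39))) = -832 / 3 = -277.33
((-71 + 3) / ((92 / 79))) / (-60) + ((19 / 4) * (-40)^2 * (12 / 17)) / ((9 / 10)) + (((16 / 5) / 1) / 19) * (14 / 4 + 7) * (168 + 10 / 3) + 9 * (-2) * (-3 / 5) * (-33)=2633586581 / 445740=5908.35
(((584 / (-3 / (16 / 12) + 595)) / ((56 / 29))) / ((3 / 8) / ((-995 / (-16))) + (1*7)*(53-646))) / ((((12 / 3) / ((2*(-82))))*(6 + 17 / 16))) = 5527232960 / 7746102165179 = 0.00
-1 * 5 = -5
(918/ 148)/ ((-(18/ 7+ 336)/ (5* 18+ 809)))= -962829/ 58460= -16.47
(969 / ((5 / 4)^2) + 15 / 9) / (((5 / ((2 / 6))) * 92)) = 46637 / 103500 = 0.45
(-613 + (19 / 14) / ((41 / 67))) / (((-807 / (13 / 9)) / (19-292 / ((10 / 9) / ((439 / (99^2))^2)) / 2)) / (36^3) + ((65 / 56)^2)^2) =-1600625014214250006528 / 4755011576932980395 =-336.62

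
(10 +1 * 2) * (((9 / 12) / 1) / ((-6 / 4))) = -6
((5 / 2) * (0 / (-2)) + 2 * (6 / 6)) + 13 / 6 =25 / 6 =4.17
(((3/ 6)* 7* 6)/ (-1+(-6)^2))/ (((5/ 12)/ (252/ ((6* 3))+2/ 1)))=576/ 25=23.04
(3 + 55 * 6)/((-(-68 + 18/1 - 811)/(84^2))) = 111888/41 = 2728.98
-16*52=-832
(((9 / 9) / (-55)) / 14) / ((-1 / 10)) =1 / 77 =0.01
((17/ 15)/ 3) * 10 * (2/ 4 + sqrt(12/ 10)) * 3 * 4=68/ 3 + 136 * sqrt(30)/ 15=72.33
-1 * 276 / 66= -46 / 11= -4.18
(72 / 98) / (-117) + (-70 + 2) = -43320 / 637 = -68.01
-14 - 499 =-513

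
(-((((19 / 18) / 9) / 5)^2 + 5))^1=-3280861 / 656100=-5.00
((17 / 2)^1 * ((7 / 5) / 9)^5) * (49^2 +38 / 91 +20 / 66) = 294387183839 / 158325131250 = 1.86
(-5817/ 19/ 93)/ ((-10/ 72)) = 69804/ 2945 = 23.70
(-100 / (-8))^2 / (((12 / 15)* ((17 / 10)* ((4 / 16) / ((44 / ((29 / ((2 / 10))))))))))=68750 / 493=139.45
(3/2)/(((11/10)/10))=13.64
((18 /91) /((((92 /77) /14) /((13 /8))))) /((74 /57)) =39501 /13616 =2.90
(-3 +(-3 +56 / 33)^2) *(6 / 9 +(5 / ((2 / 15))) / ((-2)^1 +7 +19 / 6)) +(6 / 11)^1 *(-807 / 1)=-447.03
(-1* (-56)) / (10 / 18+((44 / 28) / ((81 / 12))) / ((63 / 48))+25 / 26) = 5778864 / 174859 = 33.05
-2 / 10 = -0.20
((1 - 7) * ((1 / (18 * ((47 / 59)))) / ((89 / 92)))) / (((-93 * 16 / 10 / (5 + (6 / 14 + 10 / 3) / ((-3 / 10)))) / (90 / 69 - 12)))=5745125 / 24508197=0.23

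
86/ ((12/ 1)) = 43/ 6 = 7.17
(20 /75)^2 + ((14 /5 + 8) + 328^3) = 7939701646 /225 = 35287562.87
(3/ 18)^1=1/ 6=0.17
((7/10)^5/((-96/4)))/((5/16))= -16807/750000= -0.02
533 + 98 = 631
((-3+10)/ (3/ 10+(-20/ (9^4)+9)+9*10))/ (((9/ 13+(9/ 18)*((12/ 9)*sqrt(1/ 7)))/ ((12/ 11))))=40623350040/ 317254770481 - 5588397360*sqrt(7)/ 317254770481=0.08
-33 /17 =-1.94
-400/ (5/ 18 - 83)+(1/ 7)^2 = 354289/ 72961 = 4.86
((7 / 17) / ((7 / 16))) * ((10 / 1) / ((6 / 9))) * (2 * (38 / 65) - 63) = -192912 / 221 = -872.90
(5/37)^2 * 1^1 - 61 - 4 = -88960/1369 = -64.98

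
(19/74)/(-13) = -19/962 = -0.02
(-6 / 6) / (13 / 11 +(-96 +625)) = -0.00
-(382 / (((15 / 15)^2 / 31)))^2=-140232964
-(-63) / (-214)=-63 / 214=-0.29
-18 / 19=-0.95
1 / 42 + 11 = 463 / 42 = 11.02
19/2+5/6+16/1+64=271/3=90.33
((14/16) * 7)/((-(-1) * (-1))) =-49/8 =-6.12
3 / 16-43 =-685 / 16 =-42.81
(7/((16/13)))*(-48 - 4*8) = -455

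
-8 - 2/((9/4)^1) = -80/9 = -8.89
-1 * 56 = -56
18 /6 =3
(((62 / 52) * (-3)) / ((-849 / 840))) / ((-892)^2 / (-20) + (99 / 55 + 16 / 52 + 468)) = -65100 / 723164333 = -0.00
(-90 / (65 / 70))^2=1587600 / 169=9394.08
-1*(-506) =506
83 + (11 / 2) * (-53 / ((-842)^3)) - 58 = 29847384983 / 1193895376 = 25.00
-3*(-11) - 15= 18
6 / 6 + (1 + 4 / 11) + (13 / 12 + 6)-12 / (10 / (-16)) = 18907 / 660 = 28.65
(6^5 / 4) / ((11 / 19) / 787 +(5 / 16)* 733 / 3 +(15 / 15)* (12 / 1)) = 1395294336 / 63416201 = 22.00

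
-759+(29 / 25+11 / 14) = -264969 / 350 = -757.05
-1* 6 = -6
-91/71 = -1.28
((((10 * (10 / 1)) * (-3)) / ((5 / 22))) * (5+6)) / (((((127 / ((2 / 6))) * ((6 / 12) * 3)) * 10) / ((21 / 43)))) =-6776 / 5461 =-1.24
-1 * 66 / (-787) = 66 / 787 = 0.08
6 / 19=0.32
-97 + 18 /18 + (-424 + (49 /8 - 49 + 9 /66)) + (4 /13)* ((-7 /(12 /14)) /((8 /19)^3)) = -65499209 /109824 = -596.40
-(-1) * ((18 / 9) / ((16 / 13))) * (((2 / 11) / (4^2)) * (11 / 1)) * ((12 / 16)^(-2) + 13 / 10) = 3601 / 5760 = 0.63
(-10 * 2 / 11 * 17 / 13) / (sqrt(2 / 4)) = -340 * sqrt(2) / 143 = -3.36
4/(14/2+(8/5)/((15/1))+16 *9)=300/11333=0.03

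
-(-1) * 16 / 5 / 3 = 16 / 15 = 1.07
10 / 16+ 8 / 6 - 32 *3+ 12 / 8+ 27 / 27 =-2197 / 24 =-91.54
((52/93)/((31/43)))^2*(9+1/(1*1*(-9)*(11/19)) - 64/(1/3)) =-90674486656/822857211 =-110.19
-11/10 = -1.10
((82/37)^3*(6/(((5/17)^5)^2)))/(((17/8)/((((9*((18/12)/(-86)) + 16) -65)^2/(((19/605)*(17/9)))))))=258454181632.66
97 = 97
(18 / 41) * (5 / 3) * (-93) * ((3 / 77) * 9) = -75330 / 3157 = -23.86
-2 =-2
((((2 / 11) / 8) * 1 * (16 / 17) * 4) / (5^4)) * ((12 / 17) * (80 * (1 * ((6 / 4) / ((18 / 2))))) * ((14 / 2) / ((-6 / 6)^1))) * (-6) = 21504 / 397375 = 0.05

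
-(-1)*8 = 8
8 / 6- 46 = -134 / 3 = -44.67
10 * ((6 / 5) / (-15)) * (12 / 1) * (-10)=96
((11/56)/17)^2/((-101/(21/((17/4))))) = -363/55575856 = -0.00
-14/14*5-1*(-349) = 344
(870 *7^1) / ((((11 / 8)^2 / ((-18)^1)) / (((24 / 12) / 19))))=-14031360 / 2299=-6103.24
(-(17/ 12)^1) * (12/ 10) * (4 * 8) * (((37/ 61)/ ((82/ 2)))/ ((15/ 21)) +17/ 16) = -3684393/ 62525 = -58.93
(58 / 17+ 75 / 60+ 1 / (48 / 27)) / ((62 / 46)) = 32683 / 8432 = 3.88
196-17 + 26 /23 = 4143 /23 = 180.13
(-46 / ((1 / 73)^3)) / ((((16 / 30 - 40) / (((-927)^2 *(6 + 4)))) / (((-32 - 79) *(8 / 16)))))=-216246165767971.88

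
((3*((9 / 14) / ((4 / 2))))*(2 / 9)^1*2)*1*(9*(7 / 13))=27 / 13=2.08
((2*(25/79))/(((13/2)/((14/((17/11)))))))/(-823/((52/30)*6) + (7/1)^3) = 61600/18427303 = 0.00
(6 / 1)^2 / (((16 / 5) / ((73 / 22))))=3285 / 88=37.33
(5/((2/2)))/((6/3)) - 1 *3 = -1/2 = -0.50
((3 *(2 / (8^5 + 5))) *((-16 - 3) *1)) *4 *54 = -24624 / 32773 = -0.75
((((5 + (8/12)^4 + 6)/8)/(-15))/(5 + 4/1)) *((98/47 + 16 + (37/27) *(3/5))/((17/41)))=-1487070943/3145343400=-0.47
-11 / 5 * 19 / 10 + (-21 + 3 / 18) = -1876 / 75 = -25.01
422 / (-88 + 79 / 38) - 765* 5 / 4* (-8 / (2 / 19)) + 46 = 237418029 / 3265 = 72716.09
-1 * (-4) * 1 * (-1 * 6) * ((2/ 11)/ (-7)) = 48/ 77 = 0.62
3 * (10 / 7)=30 / 7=4.29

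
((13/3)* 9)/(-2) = -39/2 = -19.50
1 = 1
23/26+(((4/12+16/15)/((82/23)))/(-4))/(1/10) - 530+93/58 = -32675705/61828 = -528.49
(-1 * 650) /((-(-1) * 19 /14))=-9100 /19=-478.95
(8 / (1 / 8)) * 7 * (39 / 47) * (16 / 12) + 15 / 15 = 23343 / 47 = 496.66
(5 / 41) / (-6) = -5 / 246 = -0.02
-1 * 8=-8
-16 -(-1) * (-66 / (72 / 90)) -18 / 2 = -215 / 2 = -107.50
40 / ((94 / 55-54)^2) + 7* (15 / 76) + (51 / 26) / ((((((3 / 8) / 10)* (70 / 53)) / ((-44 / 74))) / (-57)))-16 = 175631617965969 / 132286184212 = 1327.66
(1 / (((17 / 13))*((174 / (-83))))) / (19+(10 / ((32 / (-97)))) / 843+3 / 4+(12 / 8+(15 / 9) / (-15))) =-7276776 / 420977137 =-0.02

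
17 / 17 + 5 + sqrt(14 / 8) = sqrt(7) / 2 + 6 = 7.32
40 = 40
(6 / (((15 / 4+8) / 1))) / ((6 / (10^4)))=40000 / 47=851.06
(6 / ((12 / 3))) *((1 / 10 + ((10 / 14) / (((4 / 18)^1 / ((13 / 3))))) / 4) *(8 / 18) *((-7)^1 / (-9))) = 1003 / 540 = 1.86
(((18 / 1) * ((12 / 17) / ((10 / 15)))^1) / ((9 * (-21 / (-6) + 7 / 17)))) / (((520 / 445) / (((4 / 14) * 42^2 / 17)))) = 57672 / 4199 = 13.73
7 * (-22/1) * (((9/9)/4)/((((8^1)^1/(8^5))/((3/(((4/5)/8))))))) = -4730880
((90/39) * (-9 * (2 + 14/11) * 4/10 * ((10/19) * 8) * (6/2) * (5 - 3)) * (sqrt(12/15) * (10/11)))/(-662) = 3732480 * sqrt(5)/9892597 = 0.84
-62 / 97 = -0.64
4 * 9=36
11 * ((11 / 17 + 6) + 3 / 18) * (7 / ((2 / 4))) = 53515 / 51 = 1049.31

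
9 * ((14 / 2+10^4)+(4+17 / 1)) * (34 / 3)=1022856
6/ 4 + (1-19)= -33/ 2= -16.50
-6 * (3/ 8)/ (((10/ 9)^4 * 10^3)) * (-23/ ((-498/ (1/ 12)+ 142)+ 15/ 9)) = -4074381/ 699880000000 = -0.00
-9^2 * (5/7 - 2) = 729/7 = 104.14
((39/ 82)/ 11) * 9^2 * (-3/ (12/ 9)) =-28431/ 3608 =-7.88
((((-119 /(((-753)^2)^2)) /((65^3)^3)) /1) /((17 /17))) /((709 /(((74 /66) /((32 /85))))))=-74851 /997103552642144995424032012500000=-0.00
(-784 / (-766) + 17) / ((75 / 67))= 154167 / 9575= 16.10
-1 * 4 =-4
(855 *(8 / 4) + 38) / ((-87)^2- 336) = 1748 / 7233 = 0.24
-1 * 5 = -5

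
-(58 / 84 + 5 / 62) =-502 / 651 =-0.77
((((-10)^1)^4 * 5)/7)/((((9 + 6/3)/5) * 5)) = 649.35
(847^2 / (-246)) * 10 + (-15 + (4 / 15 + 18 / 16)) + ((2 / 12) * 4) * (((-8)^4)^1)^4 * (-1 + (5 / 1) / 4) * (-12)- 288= -2769713770977820753 / 4920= -562949953450776.58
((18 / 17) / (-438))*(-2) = 6 / 1241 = 0.00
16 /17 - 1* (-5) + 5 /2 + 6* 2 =695 /34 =20.44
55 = 55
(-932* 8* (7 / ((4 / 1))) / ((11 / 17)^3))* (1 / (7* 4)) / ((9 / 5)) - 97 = -1052.61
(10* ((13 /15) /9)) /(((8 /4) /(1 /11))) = 13 /297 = 0.04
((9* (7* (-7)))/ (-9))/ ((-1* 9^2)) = -49/ 81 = -0.60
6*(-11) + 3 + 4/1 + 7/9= -524/9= -58.22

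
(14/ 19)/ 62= 7/ 589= 0.01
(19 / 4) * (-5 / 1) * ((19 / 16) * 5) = -9025 / 64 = -141.02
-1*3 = -3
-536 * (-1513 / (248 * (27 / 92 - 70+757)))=9326132 / 1960161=4.76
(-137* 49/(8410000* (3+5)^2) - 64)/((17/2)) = -2026315689/269120000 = -7.53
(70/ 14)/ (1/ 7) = 35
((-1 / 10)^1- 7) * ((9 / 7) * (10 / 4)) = -639 / 28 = -22.82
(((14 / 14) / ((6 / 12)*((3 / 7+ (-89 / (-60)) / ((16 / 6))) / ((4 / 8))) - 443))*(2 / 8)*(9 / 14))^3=-216000 / 4493677003701859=-0.00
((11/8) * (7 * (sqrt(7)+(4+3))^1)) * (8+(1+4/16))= 2849 * sqrt(7)/32+19943/32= 858.77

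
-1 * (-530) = 530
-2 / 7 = -0.29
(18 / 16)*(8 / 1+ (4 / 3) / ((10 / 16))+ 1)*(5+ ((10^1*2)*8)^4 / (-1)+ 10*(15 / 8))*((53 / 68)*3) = -41764256278479 / 2176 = -19193132480.92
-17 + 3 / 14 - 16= -459 / 14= -32.79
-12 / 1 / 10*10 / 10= -6 / 5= -1.20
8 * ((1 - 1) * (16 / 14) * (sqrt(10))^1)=0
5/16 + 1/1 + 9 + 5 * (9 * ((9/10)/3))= 381/16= 23.81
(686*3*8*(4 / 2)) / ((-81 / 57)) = -23171.56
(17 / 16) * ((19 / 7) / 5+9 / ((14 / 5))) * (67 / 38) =299557 / 42560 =7.04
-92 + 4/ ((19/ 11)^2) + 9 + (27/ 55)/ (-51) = -81.67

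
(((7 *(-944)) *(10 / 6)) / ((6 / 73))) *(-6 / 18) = 1205960 / 27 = 44665.19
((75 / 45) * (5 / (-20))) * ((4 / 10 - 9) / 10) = 43 / 120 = 0.36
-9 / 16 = -0.56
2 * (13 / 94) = 0.28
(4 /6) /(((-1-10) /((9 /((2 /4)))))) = -1.09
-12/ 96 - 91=-729/ 8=-91.12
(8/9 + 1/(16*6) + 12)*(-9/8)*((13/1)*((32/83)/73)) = -48295/48472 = -1.00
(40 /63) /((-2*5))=-4 /63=-0.06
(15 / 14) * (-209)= -3135 / 14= -223.93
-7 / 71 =-0.10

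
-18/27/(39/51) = -34/39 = -0.87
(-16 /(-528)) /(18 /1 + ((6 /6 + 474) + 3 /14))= 14 /227865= 0.00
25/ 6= 4.17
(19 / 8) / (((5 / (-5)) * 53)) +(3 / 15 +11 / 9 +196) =3765961 / 19080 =197.38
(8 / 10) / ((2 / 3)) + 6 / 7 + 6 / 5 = 114 / 35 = 3.26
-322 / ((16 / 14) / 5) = -5635 / 4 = -1408.75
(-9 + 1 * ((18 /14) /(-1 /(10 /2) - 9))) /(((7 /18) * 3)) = -8829 /1127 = -7.83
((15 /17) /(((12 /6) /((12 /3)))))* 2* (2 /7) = 120 /119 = 1.01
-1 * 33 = -33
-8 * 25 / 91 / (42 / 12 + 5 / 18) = -900 / 1547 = -0.58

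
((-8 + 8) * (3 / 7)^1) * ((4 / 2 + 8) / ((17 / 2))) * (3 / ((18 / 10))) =0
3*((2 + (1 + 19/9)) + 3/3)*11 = 605/3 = 201.67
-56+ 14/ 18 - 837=-892.22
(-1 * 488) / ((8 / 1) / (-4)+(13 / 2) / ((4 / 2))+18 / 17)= -33184 / 157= -211.36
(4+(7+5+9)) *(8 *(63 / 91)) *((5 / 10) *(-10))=-9000 / 13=-692.31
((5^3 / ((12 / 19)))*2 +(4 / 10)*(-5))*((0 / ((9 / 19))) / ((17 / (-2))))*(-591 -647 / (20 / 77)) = 0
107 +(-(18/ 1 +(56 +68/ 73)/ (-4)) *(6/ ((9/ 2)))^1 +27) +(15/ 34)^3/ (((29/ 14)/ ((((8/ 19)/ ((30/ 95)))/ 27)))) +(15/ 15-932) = -8341674612/ 10400821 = -802.02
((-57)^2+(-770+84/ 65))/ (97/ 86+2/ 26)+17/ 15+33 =14094722/ 6735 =2092.76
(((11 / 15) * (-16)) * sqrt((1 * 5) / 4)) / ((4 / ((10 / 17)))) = -44 * sqrt(5) / 51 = -1.93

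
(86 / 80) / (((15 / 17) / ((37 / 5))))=27047 / 3000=9.02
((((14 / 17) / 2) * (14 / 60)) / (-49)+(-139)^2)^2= 97095581056681 / 260100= 373300965.23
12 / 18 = 2 / 3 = 0.67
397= 397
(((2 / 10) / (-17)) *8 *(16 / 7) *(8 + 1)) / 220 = -288 / 32725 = -0.01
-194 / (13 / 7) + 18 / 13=-1340 / 13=-103.08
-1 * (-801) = 801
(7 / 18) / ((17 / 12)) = 14 / 51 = 0.27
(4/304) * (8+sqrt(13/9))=sqrt(13)/228+2/19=0.12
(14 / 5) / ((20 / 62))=217 / 25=8.68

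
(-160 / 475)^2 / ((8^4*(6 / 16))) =2 / 27075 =0.00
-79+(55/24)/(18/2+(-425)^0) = -3781/48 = -78.77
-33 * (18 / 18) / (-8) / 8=33 / 64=0.52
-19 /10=-1.90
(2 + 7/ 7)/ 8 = 3/ 8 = 0.38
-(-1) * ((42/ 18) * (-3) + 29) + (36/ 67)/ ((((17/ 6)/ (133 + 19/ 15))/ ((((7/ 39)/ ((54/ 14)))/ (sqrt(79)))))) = 789488 * sqrt(79)/ 52638885 + 22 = 22.13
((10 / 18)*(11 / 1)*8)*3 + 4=452 / 3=150.67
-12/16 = -3/4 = -0.75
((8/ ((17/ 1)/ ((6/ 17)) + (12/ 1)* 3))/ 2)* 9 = 216/ 505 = 0.43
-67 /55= -1.22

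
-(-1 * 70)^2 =-4900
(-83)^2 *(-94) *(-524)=339324584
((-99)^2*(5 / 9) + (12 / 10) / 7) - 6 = 190371 / 35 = 5439.17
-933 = -933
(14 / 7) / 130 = 1 / 65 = 0.02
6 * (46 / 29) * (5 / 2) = 690 / 29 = 23.79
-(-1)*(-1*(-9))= 9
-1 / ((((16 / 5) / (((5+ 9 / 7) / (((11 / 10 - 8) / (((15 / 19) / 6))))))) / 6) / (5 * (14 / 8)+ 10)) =103125 / 24472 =4.21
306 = 306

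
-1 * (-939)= 939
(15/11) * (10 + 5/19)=2925/209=14.00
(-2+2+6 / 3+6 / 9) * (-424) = -3392 / 3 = -1130.67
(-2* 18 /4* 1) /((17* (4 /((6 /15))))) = -9 /170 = -0.05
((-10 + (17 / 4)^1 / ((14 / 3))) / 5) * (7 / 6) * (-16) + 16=749 / 15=49.93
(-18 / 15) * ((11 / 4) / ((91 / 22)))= -363 / 455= -0.80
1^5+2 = 3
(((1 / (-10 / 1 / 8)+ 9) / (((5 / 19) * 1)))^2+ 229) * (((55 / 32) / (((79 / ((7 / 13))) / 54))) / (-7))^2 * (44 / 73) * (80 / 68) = 363845629917 / 52356747560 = 6.95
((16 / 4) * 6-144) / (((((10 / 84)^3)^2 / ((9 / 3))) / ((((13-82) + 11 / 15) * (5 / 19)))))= 134898444140544 / 59375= 2271973796.05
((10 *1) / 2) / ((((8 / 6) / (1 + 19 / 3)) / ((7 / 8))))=385 / 16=24.06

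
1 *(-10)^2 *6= 600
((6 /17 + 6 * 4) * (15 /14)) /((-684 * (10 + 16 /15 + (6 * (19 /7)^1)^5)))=-12425175 /373148950700024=-0.00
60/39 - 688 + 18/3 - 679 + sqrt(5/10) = -17673/13 + sqrt(2)/2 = -1358.75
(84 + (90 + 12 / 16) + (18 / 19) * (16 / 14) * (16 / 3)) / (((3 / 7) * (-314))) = -32013 / 23864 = -1.34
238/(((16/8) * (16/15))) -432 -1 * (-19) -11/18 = -43495/144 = -302.05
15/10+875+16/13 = 877.73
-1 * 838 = -838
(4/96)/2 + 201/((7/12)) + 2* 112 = 191047/336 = 568.59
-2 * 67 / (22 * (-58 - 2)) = 67 / 660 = 0.10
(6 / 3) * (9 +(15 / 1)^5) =1518768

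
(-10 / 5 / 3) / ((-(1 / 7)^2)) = 98 / 3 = 32.67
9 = 9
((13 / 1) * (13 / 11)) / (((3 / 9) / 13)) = 599.18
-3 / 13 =-0.23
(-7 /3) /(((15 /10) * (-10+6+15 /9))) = 2 /3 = 0.67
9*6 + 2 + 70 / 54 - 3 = 1466 / 27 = 54.30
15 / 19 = 0.79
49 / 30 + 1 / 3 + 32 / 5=8.37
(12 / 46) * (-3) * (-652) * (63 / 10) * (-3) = -1109052 / 115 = -9643.93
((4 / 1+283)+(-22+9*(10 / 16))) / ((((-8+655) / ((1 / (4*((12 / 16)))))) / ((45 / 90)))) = 0.07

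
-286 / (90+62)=-143 / 76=-1.88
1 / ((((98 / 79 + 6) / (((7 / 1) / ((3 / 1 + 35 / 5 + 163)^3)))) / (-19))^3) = -1159941793843 / 25977838619841813525529618624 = -0.00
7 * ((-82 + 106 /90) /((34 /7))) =-178213 /1530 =-116.48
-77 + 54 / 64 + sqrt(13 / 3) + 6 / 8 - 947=-32717 / 32 + sqrt(39) / 3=-1020.32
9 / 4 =2.25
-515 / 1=-515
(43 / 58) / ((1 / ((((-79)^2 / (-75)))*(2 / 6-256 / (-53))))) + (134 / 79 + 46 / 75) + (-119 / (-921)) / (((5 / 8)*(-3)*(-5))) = -316.23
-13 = -13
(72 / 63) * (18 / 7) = 144 / 49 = 2.94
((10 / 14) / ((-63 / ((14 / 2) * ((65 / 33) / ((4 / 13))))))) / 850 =-169 / 282744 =-0.00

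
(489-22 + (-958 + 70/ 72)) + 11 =-17245/ 36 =-479.03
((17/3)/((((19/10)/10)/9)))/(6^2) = 7.46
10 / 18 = 5 / 9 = 0.56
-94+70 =-24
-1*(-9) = 9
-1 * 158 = -158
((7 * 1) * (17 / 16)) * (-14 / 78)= -833 / 624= -1.33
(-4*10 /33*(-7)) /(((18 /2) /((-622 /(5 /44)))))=-139328 /27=-5160.30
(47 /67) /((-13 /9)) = -423 /871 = -0.49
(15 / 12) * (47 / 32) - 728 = -92949 / 128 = -726.16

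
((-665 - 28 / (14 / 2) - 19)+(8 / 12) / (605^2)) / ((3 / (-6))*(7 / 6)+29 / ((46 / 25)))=-69503755016 / 1533278725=-45.33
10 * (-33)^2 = 10890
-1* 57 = -57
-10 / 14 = -5 / 7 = -0.71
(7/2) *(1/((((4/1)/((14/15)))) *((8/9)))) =147/160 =0.92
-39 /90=-0.43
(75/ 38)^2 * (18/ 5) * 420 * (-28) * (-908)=149744542.94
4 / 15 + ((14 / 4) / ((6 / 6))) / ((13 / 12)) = 682 / 195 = 3.50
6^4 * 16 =20736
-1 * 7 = -7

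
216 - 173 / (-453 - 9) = 99965 / 462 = 216.37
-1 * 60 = -60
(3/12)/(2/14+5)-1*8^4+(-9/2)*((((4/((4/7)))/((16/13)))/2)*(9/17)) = -40173895/9792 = -4102.73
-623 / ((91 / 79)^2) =-555449 / 1183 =-469.53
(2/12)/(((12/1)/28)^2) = 49/54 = 0.91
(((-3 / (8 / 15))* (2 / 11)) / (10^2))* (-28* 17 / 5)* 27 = 28917 / 1100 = 26.29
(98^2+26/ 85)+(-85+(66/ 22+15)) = 810671/ 85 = 9537.31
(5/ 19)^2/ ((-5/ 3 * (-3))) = 5/ 361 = 0.01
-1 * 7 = -7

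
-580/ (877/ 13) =-7540/ 877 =-8.60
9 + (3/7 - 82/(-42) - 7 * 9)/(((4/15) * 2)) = -5861/56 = -104.66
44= 44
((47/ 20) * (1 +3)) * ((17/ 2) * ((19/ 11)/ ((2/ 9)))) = 621.04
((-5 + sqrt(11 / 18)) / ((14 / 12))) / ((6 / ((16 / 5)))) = -16 / 7 + 8* sqrt(22) / 105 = -1.93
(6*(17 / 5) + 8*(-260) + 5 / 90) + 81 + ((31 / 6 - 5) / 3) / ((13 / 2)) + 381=-1597.54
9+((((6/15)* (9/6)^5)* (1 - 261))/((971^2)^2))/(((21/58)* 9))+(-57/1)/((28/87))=-4184283655086453/24890576235868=-168.11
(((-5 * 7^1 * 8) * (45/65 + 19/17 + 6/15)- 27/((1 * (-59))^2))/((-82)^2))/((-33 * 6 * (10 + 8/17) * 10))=158679893/35746952086560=0.00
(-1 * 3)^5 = -243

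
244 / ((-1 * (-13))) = 244 / 13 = 18.77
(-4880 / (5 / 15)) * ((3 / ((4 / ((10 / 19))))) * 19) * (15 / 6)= -274500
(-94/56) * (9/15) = -141/140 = -1.01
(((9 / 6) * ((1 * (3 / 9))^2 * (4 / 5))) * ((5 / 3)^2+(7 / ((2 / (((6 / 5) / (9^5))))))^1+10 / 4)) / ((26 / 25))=1038839 / 1535274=0.68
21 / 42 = 1 / 2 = 0.50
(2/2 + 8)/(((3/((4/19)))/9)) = 108/19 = 5.68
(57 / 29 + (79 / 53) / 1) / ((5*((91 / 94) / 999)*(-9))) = -55425408 / 699335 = -79.25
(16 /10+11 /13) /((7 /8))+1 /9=2.91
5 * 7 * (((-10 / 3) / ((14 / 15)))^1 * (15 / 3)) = -625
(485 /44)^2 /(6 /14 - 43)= -1646575 /576928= -2.85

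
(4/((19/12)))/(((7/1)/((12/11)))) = 576/1463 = 0.39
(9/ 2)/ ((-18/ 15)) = -15/ 4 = -3.75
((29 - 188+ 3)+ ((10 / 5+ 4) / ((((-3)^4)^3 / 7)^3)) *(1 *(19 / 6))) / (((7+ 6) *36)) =-23414763106331856359 / 70244289318995588628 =-0.33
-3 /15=-1 /5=-0.20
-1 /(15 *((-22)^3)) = 1 /159720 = 0.00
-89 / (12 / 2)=-89 / 6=-14.83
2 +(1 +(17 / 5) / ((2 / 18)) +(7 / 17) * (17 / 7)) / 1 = 173 / 5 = 34.60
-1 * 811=-811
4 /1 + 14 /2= 11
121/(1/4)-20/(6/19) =1262/3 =420.67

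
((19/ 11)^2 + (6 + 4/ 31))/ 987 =4883/ 528891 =0.01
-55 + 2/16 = -439/8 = -54.88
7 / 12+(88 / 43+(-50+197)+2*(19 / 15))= 392581 / 2580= 152.16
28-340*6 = -2012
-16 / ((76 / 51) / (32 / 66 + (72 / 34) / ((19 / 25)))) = -139472 / 3971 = -35.12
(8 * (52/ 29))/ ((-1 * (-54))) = 208/ 783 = 0.27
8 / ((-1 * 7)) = -8 / 7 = -1.14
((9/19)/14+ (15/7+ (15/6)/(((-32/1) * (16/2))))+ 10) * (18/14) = 7456671/476672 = 15.64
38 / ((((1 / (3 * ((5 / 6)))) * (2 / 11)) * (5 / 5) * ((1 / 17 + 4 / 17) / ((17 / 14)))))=60401 / 28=2157.18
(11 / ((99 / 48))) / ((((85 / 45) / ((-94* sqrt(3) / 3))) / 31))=-46624* sqrt(3) / 17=-4750.30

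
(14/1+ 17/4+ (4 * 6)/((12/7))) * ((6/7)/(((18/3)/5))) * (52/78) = 215/14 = 15.36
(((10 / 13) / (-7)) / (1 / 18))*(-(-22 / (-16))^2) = 5445 / 1456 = 3.74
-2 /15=-0.13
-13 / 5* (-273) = 709.80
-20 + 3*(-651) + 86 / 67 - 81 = -137532 / 67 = -2052.72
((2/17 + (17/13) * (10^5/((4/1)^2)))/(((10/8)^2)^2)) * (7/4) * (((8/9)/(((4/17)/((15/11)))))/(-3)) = -10060.13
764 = 764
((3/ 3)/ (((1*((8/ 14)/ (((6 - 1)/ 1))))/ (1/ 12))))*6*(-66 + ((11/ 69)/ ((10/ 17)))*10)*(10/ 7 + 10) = -218350/ 69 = -3164.49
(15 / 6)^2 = 25 / 4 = 6.25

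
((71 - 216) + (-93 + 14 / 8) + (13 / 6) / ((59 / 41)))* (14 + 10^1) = -332398 / 59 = -5633.86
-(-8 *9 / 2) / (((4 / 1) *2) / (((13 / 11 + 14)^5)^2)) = 151847351324361856426041 / 51874849202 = 2927186366037.81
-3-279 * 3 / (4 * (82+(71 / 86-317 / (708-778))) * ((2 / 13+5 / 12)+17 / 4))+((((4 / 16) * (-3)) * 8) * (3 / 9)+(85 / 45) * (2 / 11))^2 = -729352622267 / 968965436736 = -0.75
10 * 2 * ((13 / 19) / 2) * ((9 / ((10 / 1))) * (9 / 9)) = 117 / 19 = 6.16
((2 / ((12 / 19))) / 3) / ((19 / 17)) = 17 / 18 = 0.94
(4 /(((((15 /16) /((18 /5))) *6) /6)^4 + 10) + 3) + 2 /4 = 6627637543 /1699474370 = 3.90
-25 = -25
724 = 724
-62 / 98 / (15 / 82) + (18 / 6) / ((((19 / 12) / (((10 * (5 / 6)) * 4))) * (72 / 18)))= 172202 / 13965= 12.33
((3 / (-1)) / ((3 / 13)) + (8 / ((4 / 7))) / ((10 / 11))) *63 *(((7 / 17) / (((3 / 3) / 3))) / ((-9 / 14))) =-24696 / 85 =-290.54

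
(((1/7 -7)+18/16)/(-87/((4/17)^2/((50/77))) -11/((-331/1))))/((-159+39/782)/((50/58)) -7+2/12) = -0.00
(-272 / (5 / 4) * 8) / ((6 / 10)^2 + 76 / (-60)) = 1920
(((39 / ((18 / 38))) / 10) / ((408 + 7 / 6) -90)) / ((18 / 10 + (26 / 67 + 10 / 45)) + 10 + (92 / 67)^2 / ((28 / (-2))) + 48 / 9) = 69853329 / 47682835495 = 0.00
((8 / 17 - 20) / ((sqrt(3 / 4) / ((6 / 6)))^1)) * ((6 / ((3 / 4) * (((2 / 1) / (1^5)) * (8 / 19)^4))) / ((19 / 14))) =-3985079 * sqrt(3) / 3264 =-2114.69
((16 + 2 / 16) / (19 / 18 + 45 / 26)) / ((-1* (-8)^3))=15093 / 1335296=0.01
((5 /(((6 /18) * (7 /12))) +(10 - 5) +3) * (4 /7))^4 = 794123370496 /5764801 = 137753.82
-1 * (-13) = 13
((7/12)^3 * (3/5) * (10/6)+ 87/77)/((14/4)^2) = 176747/1629936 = 0.11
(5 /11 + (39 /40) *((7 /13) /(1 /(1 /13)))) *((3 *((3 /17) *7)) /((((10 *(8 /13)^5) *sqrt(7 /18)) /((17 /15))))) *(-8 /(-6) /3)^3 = 80856191 *sqrt(14) /912384000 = 0.33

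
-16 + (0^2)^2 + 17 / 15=-223 / 15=-14.87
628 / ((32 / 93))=14601 / 8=1825.12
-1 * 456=-456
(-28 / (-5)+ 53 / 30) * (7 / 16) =3.22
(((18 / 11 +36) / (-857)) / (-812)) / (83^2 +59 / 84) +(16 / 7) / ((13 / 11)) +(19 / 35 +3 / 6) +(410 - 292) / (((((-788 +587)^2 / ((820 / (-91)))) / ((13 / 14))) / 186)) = -1.57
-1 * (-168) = 168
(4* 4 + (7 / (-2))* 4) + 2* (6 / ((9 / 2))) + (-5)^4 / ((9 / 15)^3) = 78251 / 27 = 2898.19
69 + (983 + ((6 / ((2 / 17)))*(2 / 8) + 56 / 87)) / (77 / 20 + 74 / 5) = 3972844 / 32451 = 122.43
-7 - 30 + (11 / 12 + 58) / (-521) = -232031 / 6252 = -37.11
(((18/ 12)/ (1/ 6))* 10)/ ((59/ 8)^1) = 12.20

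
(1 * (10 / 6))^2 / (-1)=-25 / 9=-2.78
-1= -1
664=664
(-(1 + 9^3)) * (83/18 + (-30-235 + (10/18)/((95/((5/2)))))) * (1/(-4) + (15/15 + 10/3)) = 398155870/513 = 776132.30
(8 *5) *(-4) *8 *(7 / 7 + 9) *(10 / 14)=-64000 / 7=-9142.86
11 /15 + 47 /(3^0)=716 /15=47.73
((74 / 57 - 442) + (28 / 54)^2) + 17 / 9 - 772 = -1210.54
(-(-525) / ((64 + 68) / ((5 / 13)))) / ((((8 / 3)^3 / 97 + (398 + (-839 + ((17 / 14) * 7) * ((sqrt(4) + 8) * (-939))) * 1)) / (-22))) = 327375 / 780705536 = 0.00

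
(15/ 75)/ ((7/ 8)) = 8/ 35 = 0.23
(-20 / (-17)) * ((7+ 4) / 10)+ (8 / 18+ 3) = 725 / 153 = 4.74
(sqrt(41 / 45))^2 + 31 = 1436 / 45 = 31.91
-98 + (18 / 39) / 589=-98.00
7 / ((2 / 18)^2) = 567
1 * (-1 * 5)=-5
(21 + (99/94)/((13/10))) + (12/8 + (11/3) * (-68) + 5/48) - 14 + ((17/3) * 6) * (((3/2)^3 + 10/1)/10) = -28513271/146640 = -194.44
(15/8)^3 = 6.59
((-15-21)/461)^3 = -46656/97972181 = -0.00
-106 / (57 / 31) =-3286 / 57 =-57.65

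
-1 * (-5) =5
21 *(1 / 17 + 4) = 1449 / 17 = 85.24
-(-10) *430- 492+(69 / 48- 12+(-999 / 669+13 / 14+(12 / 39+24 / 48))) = 1233061283 / 324688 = 3797.68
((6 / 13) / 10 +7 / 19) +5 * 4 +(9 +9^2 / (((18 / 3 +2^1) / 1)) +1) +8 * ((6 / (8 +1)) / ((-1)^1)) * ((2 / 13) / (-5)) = 40.70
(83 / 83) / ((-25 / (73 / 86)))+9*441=8533277 / 2150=3968.97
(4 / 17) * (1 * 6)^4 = 5184 / 17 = 304.94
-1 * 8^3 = -512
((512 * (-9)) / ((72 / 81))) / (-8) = 648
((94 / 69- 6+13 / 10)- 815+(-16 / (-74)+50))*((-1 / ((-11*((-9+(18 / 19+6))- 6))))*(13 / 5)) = 4843704827 / 214834950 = 22.55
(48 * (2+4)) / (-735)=-0.39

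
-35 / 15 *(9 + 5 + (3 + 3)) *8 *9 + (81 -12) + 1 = -3290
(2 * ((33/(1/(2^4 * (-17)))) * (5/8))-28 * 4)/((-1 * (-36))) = -2833/9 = -314.78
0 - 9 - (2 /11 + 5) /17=-1740 /187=-9.30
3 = 3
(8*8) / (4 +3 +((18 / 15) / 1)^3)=8000 / 1091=7.33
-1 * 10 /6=-5 /3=-1.67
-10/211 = -0.05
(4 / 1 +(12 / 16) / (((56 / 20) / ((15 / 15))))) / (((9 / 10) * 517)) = 1195 / 130284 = 0.01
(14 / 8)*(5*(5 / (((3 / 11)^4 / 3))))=2562175 / 108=23723.84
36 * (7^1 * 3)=756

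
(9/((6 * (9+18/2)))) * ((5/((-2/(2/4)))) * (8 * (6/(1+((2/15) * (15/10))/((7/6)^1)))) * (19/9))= -3325/369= -9.01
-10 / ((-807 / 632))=6320 / 807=7.83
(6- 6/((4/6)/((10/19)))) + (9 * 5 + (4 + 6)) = 1069/19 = 56.26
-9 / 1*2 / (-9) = 2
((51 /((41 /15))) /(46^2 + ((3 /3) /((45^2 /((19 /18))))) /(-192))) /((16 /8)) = 2676888000 /607153189621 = 0.00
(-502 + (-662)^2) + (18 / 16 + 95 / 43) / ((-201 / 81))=437740.66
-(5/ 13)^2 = -25/ 169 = -0.15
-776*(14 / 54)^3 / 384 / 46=-33271 / 43460064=-0.00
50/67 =0.75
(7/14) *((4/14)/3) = 1/21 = 0.05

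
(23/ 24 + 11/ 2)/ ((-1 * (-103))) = 155/ 2472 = 0.06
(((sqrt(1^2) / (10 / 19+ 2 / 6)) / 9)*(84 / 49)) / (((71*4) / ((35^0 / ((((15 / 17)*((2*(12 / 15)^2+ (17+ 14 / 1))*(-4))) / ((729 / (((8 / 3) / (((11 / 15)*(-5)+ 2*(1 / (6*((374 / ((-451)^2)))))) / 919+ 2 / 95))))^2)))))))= -215098949972237769 / 9149729498855787520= -0.02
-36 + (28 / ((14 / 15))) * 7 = 174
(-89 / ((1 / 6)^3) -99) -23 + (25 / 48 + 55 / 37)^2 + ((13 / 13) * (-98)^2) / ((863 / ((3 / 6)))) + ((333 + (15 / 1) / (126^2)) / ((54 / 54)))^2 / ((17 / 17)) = 48467155790388960311 / 529387762192128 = 91553.22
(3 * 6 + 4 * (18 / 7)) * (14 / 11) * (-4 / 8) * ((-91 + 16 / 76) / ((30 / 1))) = 1035 / 19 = 54.47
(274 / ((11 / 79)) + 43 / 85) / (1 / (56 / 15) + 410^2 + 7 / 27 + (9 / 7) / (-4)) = 2782659096 / 237646622785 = 0.01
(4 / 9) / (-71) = -4 / 639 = -0.01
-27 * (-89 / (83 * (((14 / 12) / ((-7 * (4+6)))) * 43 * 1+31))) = 144180 / 150811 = 0.96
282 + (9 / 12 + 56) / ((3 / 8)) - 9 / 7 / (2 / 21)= 2519 / 6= 419.83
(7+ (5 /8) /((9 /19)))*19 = 11381 /72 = 158.07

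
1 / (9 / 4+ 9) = 4 / 45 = 0.09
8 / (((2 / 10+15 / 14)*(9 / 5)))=2800 / 801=3.50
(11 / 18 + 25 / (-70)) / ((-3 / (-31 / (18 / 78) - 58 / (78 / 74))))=16880 / 1053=16.03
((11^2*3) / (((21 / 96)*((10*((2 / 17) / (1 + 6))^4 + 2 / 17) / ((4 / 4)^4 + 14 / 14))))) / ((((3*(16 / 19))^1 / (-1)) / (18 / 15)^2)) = -4741996982184 / 294904825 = -16079.75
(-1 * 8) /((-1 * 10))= 4 /5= 0.80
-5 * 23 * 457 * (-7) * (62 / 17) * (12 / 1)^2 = 3284477280 / 17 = 193204545.88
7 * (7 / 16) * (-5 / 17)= -245 / 272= -0.90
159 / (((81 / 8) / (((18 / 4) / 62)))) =106 / 93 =1.14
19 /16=1.19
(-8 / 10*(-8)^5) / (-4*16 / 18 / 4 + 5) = 1179648 / 185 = 6376.48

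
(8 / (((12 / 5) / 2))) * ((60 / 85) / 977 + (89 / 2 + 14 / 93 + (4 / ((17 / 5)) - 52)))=-190678310 / 4633911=-41.15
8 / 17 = 0.47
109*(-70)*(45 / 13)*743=-255109050 / 13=-19623773.08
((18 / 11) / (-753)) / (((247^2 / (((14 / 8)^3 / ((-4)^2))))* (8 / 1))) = -1029 / 689954197504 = -0.00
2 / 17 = 0.12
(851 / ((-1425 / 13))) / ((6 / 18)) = -11063 / 475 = -23.29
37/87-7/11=-202/957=-0.21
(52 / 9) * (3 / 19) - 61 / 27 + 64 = 32141 / 513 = 62.65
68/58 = 34/29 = 1.17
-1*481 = -481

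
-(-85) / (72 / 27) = 255 / 8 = 31.88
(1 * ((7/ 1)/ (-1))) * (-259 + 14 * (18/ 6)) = 1519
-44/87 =-0.51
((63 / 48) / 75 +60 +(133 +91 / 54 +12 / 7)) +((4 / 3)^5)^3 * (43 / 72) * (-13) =-139054692879413 / 361592456400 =-384.56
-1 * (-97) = 97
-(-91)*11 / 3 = 1001 / 3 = 333.67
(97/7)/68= 97/476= 0.20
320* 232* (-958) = -71121920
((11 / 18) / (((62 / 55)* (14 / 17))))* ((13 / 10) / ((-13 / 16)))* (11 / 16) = -22627 / 31248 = -0.72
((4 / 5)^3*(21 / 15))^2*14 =2809856 / 390625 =7.19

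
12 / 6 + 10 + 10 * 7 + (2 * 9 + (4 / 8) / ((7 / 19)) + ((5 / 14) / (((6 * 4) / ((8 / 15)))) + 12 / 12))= 6449 / 63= 102.37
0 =0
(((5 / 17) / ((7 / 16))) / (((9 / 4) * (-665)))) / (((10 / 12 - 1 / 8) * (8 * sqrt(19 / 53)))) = -64 * sqrt(1007) / 15336363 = -0.00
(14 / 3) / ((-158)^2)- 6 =-224669 / 37446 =-6.00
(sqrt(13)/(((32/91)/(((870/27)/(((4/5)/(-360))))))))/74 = -2009.09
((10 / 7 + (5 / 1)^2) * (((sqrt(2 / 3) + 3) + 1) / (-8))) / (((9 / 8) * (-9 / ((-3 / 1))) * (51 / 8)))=-5920 / 9639-1480 * sqrt(6) / 28917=-0.74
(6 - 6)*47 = 0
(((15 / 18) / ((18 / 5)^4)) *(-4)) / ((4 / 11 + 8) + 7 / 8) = -34375 / 16002279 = -0.00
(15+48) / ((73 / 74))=63.86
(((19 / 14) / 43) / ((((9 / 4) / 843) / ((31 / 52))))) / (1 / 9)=496527 / 7826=63.45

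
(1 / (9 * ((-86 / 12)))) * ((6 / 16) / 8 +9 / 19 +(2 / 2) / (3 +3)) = -2507 / 235296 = -0.01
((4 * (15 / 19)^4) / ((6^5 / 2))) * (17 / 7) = 10625 / 10946964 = 0.00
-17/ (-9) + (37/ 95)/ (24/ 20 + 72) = 39517/ 20862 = 1.89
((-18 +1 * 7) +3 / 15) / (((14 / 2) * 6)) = -9 / 35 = -0.26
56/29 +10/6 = 313/87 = 3.60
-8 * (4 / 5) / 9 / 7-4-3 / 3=-1607 / 315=-5.10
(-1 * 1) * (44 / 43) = -44 / 43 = -1.02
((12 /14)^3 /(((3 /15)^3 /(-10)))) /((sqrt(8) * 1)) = -67500 * sqrt(2) /343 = -278.31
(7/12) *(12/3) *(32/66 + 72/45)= 2408/495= 4.86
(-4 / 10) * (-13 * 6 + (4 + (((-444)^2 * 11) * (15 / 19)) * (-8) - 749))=520470314 / 95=5478634.88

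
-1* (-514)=514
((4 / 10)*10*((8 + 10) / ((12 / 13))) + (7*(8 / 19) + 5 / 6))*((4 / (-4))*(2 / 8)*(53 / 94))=-494119 / 42864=-11.53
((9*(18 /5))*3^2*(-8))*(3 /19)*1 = -34992 /95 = -368.34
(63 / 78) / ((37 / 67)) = 1407 / 962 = 1.46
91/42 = 13/6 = 2.17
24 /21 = 1.14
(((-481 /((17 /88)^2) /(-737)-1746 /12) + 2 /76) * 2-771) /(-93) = 377819539 /34214421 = 11.04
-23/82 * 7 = -161/82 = -1.96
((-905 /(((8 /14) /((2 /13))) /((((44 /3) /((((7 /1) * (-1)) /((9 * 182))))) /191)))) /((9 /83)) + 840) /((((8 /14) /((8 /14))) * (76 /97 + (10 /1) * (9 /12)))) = 4581647560 /920811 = 4975.67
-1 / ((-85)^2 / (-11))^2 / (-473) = 0.00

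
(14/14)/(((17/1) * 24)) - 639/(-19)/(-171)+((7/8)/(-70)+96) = 141091999/1472880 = 95.79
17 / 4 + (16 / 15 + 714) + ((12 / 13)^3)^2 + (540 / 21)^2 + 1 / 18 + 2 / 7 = 58813891857727 / 42572455380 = 1381.50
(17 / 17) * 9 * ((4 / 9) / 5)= 4 / 5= 0.80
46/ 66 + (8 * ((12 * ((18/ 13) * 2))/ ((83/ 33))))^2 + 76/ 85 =36489680390303/ 3265696005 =11173.63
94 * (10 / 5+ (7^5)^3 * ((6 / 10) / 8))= 669406172905723 / 20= 33470308645286.15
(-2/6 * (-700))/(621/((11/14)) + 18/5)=9625/32751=0.29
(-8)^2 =64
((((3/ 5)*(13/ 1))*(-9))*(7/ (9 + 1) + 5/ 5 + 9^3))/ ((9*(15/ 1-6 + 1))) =-569.95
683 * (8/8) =683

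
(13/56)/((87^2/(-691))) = -8983/423864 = -0.02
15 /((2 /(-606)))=-4545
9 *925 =8325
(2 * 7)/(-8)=-7/4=-1.75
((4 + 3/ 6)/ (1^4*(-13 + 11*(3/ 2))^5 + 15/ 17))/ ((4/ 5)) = 3060/ 286199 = 0.01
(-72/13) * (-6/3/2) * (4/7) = 288/91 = 3.16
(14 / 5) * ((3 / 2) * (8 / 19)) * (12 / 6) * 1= 336 / 95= 3.54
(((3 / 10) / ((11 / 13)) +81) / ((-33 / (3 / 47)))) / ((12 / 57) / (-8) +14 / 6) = -510093 / 7478405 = -0.07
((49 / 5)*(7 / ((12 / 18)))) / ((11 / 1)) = 1029 / 110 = 9.35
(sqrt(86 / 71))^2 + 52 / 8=1095 / 142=7.71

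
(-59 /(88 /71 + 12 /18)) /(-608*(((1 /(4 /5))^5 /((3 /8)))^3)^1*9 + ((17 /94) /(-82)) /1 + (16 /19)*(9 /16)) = 45231201091584 /4309580030033161681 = 0.00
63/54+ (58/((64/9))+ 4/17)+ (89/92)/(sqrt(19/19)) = 395089/37536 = 10.53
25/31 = 0.81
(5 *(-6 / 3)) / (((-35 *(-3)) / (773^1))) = -1546 / 21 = -73.62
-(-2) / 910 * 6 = 6 / 455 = 0.01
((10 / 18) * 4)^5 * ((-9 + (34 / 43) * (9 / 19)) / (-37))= 92800000 / 7345647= 12.63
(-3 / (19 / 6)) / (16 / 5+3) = -90 / 589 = -0.15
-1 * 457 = -457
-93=-93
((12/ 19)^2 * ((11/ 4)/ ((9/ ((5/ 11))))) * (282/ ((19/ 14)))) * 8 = 631680/ 6859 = 92.10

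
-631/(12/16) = -2524/3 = -841.33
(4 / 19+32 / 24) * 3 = 88 / 19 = 4.63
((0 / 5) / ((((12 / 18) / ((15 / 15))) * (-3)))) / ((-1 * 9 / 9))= 0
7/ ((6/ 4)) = 14/ 3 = 4.67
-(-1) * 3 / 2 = 3 / 2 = 1.50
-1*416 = -416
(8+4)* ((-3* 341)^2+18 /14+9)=87909300 /7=12558471.43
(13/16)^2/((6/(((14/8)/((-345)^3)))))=-1183/252294912000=-0.00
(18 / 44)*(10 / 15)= 3 / 11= 0.27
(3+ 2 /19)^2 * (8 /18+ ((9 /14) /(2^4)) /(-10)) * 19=30907799 /383040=80.69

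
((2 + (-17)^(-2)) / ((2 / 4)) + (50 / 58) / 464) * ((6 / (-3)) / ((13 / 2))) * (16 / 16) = -15589273 / 12638548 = -1.23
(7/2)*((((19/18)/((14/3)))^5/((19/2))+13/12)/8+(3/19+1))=411069964483/90811736064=4.53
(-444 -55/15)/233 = -1343/699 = -1.92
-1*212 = -212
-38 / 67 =-0.57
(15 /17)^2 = 225 /289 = 0.78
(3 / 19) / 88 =3 / 1672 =0.00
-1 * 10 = -10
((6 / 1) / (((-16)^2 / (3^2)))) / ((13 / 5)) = 135 / 1664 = 0.08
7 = 7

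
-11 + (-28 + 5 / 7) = -268 / 7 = -38.29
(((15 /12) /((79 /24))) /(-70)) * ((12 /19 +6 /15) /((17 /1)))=-42 /127585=-0.00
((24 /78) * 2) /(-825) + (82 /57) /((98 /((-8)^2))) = 9373352 /9984975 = 0.94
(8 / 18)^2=16 / 81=0.20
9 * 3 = 27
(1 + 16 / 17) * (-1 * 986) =-1914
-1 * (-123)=123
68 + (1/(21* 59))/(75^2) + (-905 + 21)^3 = -4814493286522499/6969375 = -690807036.00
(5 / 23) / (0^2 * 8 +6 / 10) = 0.36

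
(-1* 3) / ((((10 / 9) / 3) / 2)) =-81 / 5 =-16.20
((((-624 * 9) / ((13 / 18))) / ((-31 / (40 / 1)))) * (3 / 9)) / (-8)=-12960 / 31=-418.06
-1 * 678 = -678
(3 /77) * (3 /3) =3 /77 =0.04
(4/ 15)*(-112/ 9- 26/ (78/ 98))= -1624/ 135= -12.03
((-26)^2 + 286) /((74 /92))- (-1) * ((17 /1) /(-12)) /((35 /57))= 167117 /140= 1193.69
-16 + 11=-5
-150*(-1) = 150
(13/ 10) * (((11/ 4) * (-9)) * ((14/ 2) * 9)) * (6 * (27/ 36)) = -729729/ 80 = -9121.61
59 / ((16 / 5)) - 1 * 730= -11385 / 16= -711.56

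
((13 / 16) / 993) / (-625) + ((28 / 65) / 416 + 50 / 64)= 2625611731 / 3356340000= 0.78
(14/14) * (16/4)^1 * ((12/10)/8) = 3/5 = 0.60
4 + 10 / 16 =37 / 8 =4.62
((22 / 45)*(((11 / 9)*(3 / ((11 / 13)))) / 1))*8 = 2288 / 135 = 16.95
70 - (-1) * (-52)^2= 2774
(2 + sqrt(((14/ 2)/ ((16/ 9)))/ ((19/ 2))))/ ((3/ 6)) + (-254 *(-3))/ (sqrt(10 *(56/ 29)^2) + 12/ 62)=307531/ 7526671 + 3 *sqrt(266)/ 38 + 297306492 *sqrt(10)/ 7526671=126.24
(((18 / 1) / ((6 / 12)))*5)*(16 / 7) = 411.43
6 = 6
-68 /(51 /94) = -376 /3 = -125.33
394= 394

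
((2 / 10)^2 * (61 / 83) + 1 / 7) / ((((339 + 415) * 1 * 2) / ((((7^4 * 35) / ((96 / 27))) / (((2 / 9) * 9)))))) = 27032859 / 20026240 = 1.35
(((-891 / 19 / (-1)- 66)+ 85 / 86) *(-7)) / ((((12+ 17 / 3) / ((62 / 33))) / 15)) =96357765 / 476311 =202.30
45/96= 15/32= 0.47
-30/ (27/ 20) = -200/ 9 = -22.22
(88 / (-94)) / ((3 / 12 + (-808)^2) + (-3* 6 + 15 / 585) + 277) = -6864 / 4788699857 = -0.00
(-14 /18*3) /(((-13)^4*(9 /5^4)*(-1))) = 4375 /771147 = 0.01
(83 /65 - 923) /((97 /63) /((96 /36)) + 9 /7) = -10065216 /20345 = -494.73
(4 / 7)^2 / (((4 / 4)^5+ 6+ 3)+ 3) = 16 / 637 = 0.03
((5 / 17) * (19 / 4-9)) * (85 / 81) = -425 / 324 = -1.31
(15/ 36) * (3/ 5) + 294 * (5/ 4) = 1471/ 4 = 367.75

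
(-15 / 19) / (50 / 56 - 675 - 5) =84 / 72257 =0.00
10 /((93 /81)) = 270 /31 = 8.71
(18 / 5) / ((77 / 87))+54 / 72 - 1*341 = -517721 / 1540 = -336.18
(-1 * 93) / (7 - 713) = 93 / 706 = 0.13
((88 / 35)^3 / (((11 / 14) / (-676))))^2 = 7015587502882816 / 37515625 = 187004414.90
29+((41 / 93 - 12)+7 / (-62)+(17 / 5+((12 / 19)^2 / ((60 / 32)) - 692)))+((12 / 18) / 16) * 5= -300299727 / 447640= -670.85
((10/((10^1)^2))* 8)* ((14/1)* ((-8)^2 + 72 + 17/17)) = 7672/5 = 1534.40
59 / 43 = 1.37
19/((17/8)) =152/17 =8.94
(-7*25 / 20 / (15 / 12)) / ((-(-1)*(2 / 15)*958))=-105 / 1916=-0.05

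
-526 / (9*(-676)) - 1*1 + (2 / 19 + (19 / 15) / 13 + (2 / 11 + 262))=831187463 / 3178890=261.47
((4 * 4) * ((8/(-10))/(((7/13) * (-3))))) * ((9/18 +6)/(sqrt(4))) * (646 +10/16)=249782/15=16652.13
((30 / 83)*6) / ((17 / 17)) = 180 / 83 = 2.17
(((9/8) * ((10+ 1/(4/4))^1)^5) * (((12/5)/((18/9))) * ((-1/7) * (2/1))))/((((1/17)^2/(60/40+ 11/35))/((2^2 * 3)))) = -478795443093/1225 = -390853422.93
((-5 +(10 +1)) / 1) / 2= 3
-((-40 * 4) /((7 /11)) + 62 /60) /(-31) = -52583 /6510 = -8.08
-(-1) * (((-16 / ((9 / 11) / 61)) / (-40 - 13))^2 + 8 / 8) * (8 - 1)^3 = 39612804175 / 227529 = 174100.02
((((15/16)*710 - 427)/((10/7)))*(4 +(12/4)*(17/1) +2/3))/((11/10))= 2231621/264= 8453.11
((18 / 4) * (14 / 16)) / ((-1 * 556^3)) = -0.00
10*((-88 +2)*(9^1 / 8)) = -1935 / 2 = -967.50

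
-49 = -49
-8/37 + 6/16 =47/296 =0.16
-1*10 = -10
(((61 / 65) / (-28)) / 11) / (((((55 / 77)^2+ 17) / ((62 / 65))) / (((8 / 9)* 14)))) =-370636 / 179439975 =-0.00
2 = 2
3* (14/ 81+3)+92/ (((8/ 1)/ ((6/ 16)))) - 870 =-369865/ 432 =-856.17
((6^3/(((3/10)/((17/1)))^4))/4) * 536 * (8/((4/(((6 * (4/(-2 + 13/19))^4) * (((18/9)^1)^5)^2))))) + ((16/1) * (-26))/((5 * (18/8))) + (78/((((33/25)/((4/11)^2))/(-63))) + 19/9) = 781671145579511882897651/2495625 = 313216587259508893.72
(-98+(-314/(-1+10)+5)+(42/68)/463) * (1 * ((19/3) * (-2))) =344258207/212517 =1619.91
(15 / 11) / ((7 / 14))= 30 / 11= 2.73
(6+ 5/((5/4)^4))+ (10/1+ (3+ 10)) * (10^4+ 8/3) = 86276018/375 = 230069.38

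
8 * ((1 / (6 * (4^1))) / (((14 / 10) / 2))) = 10 / 21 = 0.48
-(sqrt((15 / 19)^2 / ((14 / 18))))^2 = -2025 / 2527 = -0.80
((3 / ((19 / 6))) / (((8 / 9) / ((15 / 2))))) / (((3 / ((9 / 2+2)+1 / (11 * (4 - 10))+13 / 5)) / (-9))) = -364257 / 1672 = -217.86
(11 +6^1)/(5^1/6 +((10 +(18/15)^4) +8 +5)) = 63750/97151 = 0.66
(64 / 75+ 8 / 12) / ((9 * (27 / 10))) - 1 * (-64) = 77836 / 1215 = 64.06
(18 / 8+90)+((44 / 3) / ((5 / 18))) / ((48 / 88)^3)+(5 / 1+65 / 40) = 152723 / 360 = 424.23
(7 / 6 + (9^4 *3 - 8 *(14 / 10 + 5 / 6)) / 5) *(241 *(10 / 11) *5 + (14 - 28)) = 3510087292 / 825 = 4254651.26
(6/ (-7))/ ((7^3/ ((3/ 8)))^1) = -9/ 9604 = -0.00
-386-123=-509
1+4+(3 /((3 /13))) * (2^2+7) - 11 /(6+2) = 1173 /8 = 146.62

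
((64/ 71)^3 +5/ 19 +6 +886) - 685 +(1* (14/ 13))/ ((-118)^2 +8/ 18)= 1152170283042787/ 5539395705220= 208.00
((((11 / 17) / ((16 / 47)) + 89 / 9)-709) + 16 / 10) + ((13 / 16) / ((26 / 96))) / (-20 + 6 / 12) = -110710003 / 159120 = -695.76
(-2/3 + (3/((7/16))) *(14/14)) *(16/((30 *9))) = 208/567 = 0.37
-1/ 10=-0.10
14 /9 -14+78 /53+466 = 217048 /477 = 455.03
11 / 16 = 0.69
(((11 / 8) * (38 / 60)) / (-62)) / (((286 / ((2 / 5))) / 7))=-133 / 967200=-0.00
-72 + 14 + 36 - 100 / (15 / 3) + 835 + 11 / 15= 11906 / 15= 793.73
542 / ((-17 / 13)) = -7046 / 17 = -414.47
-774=-774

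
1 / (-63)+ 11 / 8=685 / 504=1.36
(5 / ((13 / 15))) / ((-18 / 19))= -6.09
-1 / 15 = -0.07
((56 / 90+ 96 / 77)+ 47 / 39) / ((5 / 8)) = 1107784 / 225225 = 4.92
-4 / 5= -0.80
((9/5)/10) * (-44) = -198/25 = -7.92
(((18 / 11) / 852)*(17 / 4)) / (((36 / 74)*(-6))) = -629 / 224928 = -0.00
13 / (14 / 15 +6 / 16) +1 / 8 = 12637 / 1256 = 10.06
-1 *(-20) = 20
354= 354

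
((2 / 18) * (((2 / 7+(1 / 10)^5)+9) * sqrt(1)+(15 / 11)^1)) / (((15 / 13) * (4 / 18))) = 355333667 / 77000000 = 4.61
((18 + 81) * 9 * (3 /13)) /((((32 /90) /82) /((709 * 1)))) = 3496564665 /104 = 33620814.09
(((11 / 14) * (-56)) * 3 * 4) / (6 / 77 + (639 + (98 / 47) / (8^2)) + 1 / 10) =-305733120 / 370128449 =-0.83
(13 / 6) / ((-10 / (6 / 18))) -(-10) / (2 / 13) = 11687 / 180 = 64.93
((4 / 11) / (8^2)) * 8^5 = 2048 / 11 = 186.18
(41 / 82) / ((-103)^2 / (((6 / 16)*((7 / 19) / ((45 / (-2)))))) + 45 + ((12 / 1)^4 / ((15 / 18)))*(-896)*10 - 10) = -7 / 3145536638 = -0.00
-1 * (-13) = 13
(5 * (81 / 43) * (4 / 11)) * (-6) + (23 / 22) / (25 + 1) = -504451 / 24596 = -20.51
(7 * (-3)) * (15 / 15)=-21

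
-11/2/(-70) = 11/140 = 0.08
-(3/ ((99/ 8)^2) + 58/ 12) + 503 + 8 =3307165/ 6534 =506.15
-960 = -960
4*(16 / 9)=64 / 9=7.11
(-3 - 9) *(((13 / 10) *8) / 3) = -208 / 5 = -41.60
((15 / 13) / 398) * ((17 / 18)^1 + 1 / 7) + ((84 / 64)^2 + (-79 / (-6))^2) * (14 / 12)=51136095979 / 250338816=204.27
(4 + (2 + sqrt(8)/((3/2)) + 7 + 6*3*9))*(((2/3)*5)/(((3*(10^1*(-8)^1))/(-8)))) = 4*sqrt(2)/27 + 175/9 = 19.65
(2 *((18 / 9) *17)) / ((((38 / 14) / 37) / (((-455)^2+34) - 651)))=191329352.42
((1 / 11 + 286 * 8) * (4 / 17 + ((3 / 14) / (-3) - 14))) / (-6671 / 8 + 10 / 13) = 4309838884 / 113415687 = 38.00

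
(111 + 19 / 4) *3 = 1389 / 4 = 347.25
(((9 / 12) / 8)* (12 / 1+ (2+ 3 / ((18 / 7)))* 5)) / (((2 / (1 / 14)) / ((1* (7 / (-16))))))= -0.04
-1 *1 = -1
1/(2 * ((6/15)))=5/4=1.25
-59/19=-3.11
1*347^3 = 41781923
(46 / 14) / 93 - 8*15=-78097 / 651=-119.96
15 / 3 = 5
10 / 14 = 5 / 7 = 0.71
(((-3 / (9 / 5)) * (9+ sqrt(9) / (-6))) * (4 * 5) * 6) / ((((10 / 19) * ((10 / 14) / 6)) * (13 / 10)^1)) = -271320 / 13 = -20870.77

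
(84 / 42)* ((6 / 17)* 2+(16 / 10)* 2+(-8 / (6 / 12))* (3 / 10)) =-1.79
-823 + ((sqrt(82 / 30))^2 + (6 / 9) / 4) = -8201 / 10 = -820.10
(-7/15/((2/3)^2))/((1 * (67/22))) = -231/670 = -0.34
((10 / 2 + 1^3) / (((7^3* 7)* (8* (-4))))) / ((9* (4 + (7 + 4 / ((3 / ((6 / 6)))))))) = -1 / 1421392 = -0.00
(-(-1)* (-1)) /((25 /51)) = -51 /25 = -2.04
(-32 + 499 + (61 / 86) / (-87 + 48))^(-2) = 11249316 / 2453160990049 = 0.00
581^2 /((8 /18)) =3038049 /4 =759512.25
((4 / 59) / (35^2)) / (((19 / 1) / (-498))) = -0.00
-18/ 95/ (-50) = 9/ 2375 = 0.00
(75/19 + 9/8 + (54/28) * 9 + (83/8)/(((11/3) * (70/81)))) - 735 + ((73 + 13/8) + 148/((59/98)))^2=166197203480839/1629664960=101982.44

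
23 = 23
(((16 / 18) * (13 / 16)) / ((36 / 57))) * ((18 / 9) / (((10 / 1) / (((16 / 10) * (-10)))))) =-494 / 135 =-3.66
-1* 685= -685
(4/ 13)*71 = 284/ 13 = 21.85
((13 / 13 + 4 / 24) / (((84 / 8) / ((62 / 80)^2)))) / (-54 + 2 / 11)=-10571 / 8524800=-0.00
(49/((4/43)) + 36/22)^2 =540516001/1936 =279192.15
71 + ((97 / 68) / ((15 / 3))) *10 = 2511 / 34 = 73.85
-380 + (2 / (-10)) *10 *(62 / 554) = -105322 / 277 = -380.22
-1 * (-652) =652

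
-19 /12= -1.58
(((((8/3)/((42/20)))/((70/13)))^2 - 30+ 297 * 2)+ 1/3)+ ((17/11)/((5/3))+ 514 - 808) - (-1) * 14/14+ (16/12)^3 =2938172761/10696455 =274.69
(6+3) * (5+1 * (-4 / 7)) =279 / 7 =39.86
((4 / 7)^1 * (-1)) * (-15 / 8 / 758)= 15 / 10612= 0.00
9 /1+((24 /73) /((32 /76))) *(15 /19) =702 /73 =9.62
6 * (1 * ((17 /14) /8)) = 51 /56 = 0.91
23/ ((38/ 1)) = 23/ 38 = 0.61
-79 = -79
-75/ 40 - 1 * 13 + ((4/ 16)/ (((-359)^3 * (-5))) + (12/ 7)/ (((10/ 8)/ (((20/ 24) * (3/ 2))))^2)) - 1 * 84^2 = -91581812062821/ 12955118120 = -7069.16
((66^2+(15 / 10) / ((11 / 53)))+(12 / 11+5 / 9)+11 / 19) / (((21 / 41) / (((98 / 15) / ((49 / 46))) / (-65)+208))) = 886302759106 / 500175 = 1771985.32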